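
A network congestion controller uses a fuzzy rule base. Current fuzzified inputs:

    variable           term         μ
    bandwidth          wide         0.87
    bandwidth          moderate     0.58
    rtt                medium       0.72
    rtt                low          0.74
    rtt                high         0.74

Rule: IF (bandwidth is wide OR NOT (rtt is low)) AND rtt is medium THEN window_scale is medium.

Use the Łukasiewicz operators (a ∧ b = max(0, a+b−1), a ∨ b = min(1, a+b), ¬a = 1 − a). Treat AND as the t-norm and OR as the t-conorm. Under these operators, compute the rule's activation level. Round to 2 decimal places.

0.72

firing strength: (wide=0.87 OR ¬low=1−0.74=0.26) = 1.00; AND[max(0, a+b−1)] with medium=0.72 → w = 0.72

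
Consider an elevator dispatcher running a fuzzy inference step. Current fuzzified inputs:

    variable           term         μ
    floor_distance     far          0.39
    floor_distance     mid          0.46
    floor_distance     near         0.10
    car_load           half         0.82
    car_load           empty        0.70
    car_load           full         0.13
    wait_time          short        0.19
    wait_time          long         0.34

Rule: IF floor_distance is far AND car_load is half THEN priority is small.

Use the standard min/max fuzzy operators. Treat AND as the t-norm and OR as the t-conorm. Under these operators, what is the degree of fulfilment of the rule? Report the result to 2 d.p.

firing strength: far=0.39, half=0.82; AND[min(a, b)] → w = 0.39

0.39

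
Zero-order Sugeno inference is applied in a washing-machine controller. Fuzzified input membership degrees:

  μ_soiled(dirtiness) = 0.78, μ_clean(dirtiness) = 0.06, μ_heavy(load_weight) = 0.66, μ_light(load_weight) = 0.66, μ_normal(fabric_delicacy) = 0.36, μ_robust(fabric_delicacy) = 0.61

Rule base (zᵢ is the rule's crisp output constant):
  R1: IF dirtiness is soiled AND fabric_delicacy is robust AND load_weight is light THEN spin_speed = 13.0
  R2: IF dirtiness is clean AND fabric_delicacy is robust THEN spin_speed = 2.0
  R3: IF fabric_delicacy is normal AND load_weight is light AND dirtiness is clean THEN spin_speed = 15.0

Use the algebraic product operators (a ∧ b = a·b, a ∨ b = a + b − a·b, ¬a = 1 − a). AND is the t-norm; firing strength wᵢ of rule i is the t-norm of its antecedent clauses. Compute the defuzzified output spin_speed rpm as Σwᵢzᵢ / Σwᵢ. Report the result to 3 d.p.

R1 (z=13.0): soiled=0.78, robust=0.61, light=0.66; AND[a·b] → w = 0.3140
R2 (z=2.0): clean=0.06, robust=0.61; AND[a·b] → w = 0.0366
R3 (z=15.0): normal=0.36, light=0.66, clean=0.06; AND[a·b] → w = 0.0143
Weighted average = (0.3140·13.0 + 0.0366·2.0 + 0.0143·15.0) / (0.3140 + 0.0366 + 0.0143)
  = 4.3694 / 0.3649 = 11.975

11.975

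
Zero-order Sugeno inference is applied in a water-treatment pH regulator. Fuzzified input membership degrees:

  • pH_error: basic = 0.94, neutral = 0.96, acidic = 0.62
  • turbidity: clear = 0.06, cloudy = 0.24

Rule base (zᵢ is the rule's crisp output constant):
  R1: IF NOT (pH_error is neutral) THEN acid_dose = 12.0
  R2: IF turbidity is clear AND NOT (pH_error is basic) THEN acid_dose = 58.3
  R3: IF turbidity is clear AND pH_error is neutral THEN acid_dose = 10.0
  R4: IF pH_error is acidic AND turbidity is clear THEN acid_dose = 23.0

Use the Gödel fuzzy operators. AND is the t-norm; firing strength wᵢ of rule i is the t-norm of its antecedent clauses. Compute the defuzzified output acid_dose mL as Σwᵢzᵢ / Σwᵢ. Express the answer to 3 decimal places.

R1 (z=12.0): ¬neutral=1−0.96=0.04 → w = 0.04
R2 (z=58.3): clear=0.06, ¬basic=1−0.94=0.06; AND[min(a, b)] → w = 0.06
R3 (z=10.0): clear=0.06, neutral=0.96; AND[min(a, b)] → w = 0.06
R4 (z=23.0): acidic=0.62, clear=0.06; AND[min(a, b)] → w = 0.06
Weighted average = (0.04·12.0 + 0.06·58.3 + 0.06·10.0 + 0.06·23.0) / (0.04 + 0.06 + 0.06 + 0.06)
  = 5.9580 / 0.2200 = 27.082

27.082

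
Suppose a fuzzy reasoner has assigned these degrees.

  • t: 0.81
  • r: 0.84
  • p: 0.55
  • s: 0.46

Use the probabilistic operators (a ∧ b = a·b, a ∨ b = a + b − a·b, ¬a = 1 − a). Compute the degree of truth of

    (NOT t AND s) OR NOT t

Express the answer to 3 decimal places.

0.261

NOT t = 1 − 0.8100 = 0.1900
NOT t AND s = a·b on (0.1900, 0.4600) = 0.0874
NOT t = 1 − 0.8100 = 0.1900
(NOT t AND s) OR NOT t = a + b − a·b on (0.0874, 0.1900) = 0.2608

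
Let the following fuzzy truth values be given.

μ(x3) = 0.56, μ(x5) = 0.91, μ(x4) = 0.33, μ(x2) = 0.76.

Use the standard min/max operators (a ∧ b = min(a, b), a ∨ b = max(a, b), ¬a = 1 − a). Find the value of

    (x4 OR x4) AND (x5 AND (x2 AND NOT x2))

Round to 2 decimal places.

x4 OR x4 = max(a, b) on (0.33, 0.33) = 0.33
NOT x2 = 1 − 0.76 = 0.24
x2 AND NOT x2 = min(a, b) on (0.76, 0.24) = 0.24
x5 AND (x2 AND NOT x2) = min(a, b) on (0.91, 0.24) = 0.24
(x4 OR x4) AND (x5 AND (x2 AND NOT x2)) = min(a, b) on (0.33, 0.24) = 0.24

0.24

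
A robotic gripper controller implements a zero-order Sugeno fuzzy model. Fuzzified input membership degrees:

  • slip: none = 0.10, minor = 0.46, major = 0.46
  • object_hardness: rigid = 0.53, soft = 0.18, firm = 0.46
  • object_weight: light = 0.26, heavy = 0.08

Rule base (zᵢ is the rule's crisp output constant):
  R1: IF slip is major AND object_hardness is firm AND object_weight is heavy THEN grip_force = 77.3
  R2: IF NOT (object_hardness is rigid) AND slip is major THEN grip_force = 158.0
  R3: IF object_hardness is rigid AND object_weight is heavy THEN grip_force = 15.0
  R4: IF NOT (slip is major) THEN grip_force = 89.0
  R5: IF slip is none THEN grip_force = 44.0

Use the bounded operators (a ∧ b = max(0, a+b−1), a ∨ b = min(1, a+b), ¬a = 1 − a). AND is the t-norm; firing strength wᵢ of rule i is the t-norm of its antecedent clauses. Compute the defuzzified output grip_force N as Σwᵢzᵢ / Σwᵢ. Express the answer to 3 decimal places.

81.969

R1 (z=77.3): major=0.46, firm=0.46, heavy=0.08; AND[max(0, a+b−1)] → w = 0.00
R2 (z=158.0): ¬rigid=1−0.53=0.47, major=0.46; AND[max(0, a+b−1)] → w = 0.00
R3 (z=15.0): rigid=0.53, heavy=0.08; AND[max(0, a+b−1)] → w = 0.00
R4 (z=89.0): ¬major=1−0.46=0.54 → w = 0.54
R5 (z=44.0): none=0.10 → w = 0.10
Weighted average = (0.00·77.3 + 0.00·158.0 + 0.00·15.0 + 0.54·89.0 + 0.10·44.0) / (0.00 + 0.00 + 0.00 + 0.54 + 0.10)
  = 52.4600 / 0.6400 = 81.969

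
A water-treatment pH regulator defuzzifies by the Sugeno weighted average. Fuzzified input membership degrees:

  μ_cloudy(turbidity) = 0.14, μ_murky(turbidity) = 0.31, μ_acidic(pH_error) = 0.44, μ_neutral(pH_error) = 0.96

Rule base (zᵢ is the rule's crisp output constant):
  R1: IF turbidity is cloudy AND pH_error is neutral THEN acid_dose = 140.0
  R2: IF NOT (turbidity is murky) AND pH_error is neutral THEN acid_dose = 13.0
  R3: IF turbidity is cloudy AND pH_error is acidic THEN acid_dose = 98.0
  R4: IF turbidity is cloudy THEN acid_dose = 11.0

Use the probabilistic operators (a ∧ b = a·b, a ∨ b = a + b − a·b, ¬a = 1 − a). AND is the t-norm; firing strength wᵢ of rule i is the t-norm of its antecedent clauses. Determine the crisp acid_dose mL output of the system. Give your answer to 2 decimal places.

35.06

R1 (z=140.0): cloudy=0.14, neutral=0.96; AND[a·b] → w = 0.1344
R2 (z=13.0): ¬murky=1−0.31=0.69, neutral=0.96; AND[a·b] → w = 0.6624
R3 (z=98.0): cloudy=0.14, acidic=0.44; AND[a·b] → w = 0.0616
R4 (z=11.0): cloudy=0.14 → w = 0.1400
Weighted average = (0.1344·140.0 + 0.6624·13.0 + 0.0616·98.0 + 0.1400·11.0) / (0.1344 + 0.6624 + 0.0616 + 0.1400)
  = 35.0040 / 0.9984 = 35.06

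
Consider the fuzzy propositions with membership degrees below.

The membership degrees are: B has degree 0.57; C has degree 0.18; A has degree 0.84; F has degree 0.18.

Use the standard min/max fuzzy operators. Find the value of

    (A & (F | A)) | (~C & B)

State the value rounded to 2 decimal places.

F | A = max(a, b) on (0.18, 0.84) = 0.84
A & (F | A) = min(a, b) on (0.84, 0.84) = 0.84
~C = 1 − 0.18 = 0.82
~C & B = min(a, b) on (0.82, 0.57) = 0.57
(A & (F | A)) | (~C & B) = max(a, b) on (0.84, 0.57) = 0.84

0.84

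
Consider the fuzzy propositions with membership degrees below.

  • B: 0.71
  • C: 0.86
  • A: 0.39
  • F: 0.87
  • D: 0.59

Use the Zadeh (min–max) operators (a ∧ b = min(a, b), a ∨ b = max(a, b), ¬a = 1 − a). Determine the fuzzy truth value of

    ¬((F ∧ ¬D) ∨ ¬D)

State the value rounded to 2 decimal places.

0.59

¬D = 1 − 0.59 = 0.41
F ∧ ¬D = min(a, b) on (0.87, 0.41) = 0.41
¬D = 1 − 0.59 = 0.41
(F ∧ ¬D) ∨ ¬D = max(a, b) on (0.41, 0.41) = 0.41
¬((F ∧ ¬D) ∨ ¬D) = 1 − 0.41 = 0.59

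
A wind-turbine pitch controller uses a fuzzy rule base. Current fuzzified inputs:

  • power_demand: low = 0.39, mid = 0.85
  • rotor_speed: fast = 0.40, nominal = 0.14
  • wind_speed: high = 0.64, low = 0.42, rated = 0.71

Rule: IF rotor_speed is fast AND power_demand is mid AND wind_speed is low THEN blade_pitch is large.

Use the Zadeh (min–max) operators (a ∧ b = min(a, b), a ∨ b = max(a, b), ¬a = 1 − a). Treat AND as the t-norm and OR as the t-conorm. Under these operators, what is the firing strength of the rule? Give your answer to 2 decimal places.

0.40

firing strength: fast=0.40, mid=0.85, low=0.42; AND[min(a, b)] → w = 0.40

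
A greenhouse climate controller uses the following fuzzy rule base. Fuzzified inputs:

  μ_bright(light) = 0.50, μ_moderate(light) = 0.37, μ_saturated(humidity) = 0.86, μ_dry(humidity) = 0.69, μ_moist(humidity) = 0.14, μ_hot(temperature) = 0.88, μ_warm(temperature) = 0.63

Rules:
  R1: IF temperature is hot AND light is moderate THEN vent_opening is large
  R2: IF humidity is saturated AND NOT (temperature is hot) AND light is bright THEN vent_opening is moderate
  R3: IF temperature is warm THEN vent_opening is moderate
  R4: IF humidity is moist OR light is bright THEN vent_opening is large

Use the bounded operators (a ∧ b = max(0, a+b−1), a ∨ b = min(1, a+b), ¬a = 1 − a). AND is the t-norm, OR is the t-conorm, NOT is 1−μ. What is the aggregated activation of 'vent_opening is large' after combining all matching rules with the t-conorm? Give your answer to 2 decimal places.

R1: hot=0.88, moderate=0.37; AND[max(0, a+b−1)] → w = 0.25
R2: saturated=0.86, ¬hot=1−0.88=0.12, bright=0.50; AND[max(0, a+b−1)] → w = 0.00
R3: warm=0.63 → w = 0.63
R4: moist=0.14, bright=0.50; OR[min(1, a+b)] → w = 0.64
Rules with consequent 'large': {R1, R4} → strengths 0.25, 0.64
Aggregate via t-conorm [min(1, a+b)]: 0.89

0.89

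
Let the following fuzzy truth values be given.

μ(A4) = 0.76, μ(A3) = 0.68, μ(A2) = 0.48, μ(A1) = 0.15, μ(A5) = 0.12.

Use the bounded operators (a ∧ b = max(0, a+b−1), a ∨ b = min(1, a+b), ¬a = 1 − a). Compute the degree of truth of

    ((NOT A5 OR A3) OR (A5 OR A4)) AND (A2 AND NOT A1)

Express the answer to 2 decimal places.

NOT A5 = 1 − 0.12 = 0.88
NOT A5 OR A3 = min(1, a+b) on (0.88, 0.68) = 1.00
A5 OR A4 = min(1, a+b) on (0.12, 0.76) = 0.88
(NOT A5 OR A3) OR (A5 OR A4) = min(1, a+b) on (1.00, 0.88) = 1.00
NOT A1 = 1 − 0.15 = 0.85
A2 AND NOT A1 = max(0, a+b−1) on (0.48, 0.85) = 0.33
((NOT A5 OR A3) OR (A5 OR A4)) AND (A2 AND NOT A1) = max(0, a+b−1) on (1.00, 0.33) = 0.33

0.33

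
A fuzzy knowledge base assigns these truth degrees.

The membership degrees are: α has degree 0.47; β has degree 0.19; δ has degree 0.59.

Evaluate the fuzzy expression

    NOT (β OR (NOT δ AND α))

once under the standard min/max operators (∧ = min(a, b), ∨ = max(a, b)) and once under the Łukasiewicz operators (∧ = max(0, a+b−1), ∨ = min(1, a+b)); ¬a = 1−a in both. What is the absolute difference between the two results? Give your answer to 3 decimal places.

Under standard min/max:
  NOT δ = 1 − 0.59 = 0.41
  NOT δ AND α = min(a, b) on (0.41, 0.47) = 0.41
  β OR (NOT δ AND α) = max(a, b) on (0.19, 0.41) = 0.41
  NOT (β OR (NOT δ AND α)) = 1 − 0.41 = 0.59
  → value = 0.5900
Under Łukasiewicz:
  NOT δ = 1 − 0.59 = 0.41
  NOT δ AND α = max(0, a+b−1) on (0.41, 0.47) = 0.00
  β OR (NOT δ AND α) = min(1, a+b) on (0.19, 0.00) = 0.19
  NOT (β OR (NOT δ AND α)) = 1 − 0.19 = 0.81
  → value = 0.8100
|0.5900 − 0.8100| = 0.220

0.220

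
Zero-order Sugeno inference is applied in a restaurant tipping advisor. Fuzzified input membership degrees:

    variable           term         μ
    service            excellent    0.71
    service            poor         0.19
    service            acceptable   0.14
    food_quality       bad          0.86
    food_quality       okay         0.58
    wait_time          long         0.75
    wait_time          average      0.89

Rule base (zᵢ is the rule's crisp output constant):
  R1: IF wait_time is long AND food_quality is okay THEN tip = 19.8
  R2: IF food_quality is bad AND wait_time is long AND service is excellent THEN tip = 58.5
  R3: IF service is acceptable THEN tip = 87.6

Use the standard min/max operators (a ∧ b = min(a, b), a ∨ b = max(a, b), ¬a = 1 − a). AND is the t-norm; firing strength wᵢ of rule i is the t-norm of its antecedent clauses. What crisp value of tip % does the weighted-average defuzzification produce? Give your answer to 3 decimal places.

R1 (z=19.8): long=0.75, okay=0.58; AND[min(a, b)] → w = 0.58
R2 (z=58.5): bad=0.86, long=0.75, excellent=0.71; AND[min(a, b)] → w = 0.71
R3 (z=87.6): acceptable=0.14 → w = 0.14
Weighted average = (0.58·19.8 + 0.71·58.5 + 0.14·87.6) / (0.58 + 0.71 + 0.14)
  = 65.2830 / 1.4300 = 45.652

45.652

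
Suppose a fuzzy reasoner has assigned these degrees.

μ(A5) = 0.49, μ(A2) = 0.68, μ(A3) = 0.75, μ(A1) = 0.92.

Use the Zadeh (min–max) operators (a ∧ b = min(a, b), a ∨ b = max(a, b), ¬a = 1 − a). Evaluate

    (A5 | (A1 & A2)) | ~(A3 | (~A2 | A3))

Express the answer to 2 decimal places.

0.68

A1 & A2 = min(a, b) on (0.92, 0.68) = 0.68
A5 | (A1 & A2) = max(a, b) on (0.49, 0.68) = 0.68
~A2 = 1 − 0.68 = 0.32
~A2 | A3 = max(a, b) on (0.32, 0.75) = 0.75
A3 | (~A2 | A3) = max(a, b) on (0.75, 0.75) = 0.75
~(A3 | (~A2 | A3)) = 1 − 0.75 = 0.25
(A5 | (A1 & A2)) | ~(A3 | (~A2 | A3)) = max(a, b) on (0.68, 0.25) = 0.68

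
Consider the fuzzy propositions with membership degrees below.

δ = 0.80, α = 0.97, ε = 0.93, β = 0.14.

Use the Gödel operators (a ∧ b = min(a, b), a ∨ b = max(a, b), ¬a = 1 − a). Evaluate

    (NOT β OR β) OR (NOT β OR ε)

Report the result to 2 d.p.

0.93

NOT β = 1 − 0.14 = 0.86
NOT β OR β = max(a, b) on (0.86, 0.14) = 0.86
NOT β = 1 − 0.14 = 0.86
NOT β OR ε = max(a, b) on (0.86, 0.93) = 0.93
(NOT β OR β) OR (NOT β OR ε) = max(a, b) on (0.86, 0.93) = 0.93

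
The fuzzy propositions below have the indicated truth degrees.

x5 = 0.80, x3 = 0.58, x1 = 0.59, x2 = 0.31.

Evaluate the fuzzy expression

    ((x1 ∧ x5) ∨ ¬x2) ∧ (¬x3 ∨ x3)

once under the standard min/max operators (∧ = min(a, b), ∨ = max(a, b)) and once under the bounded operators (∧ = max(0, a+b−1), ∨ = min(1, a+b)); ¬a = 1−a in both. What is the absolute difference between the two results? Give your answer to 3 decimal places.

Under standard min/max:
  x1 ∧ x5 = min(a, b) on (0.59, 0.80) = 0.59
  ¬x2 = 1 − 0.31 = 0.69
  (x1 ∧ x5) ∨ ¬x2 = max(a, b) on (0.59, 0.69) = 0.69
  ¬x3 = 1 − 0.58 = 0.42
  ¬x3 ∨ x3 = max(a, b) on (0.42, 0.58) = 0.58
  ((x1 ∧ x5) ∨ ¬x2) ∧ (¬x3 ∨ x3) = min(a, b) on (0.69, 0.58) = 0.58
  → value = 0.5800
Under bounded:
  x1 ∧ x5 = max(0, a+b−1) on (0.59, 0.80) = 0.39
  ¬x2 = 1 − 0.31 = 0.69
  (x1 ∧ x5) ∨ ¬x2 = min(1, a+b) on (0.39, 0.69) = 1.00
  ¬x3 = 1 − 0.58 = 0.42
  ¬x3 ∨ x3 = min(1, a+b) on (0.42, 0.58) = 1.00
  ((x1 ∧ x5) ∨ ¬x2) ∧ (¬x3 ∨ x3) = max(0, a+b−1) on (1.00, 1.00) = 1.00
  → value = 1.0000
|0.5800 − 1.0000| = 0.420

0.420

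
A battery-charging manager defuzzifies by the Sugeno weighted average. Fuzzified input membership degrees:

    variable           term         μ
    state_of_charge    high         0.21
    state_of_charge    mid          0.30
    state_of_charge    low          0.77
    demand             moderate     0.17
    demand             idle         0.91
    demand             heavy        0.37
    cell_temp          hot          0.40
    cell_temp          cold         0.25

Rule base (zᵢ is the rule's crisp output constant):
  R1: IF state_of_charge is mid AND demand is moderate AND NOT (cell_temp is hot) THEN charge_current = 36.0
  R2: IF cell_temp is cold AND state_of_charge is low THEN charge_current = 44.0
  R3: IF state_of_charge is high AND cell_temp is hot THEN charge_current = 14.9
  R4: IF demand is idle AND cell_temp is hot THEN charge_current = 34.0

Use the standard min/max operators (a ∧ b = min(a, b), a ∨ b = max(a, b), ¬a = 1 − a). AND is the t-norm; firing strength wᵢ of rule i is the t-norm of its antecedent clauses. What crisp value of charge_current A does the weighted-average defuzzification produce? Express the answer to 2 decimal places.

R1 (z=36.0): mid=0.30, moderate=0.17, ¬hot=1−0.40=0.60; AND[min(a, b)] → w = 0.17
R2 (z=44.0): cold=0.25, low=0.77; AND[min(a, b)] → w = 0.25
R3 (z=14.9): high=0.21, hot=0.40; AND[min(a, b)] → w = 0.21
R4 (z=34.0): idle=0.91, hot=0.40; AND[min(a, b)] → w = 0.40
Weighted average = (0.17·36.0 + 0.25·44.0 + 0.21·14.9 + 0.40·34.0) / (0.17 + 0.25 + 0.21 + 0.40)
  = 33.8490 / 1.0300 = 32.86

32.86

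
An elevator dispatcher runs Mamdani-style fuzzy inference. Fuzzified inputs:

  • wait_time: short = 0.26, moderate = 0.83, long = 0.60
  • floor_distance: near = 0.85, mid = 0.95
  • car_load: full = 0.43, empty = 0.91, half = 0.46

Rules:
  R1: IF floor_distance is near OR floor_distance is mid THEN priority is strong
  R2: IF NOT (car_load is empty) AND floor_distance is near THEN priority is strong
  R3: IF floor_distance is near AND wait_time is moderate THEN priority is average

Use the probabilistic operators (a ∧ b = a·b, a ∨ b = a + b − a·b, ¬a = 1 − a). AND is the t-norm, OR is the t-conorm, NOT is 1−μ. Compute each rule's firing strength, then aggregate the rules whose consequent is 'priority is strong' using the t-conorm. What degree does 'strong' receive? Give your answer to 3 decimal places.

0.993

R1: near=0.85, mid=0.95; OR[a + b − a·b] → w = 0.9925
R2: ¬empty=1−0.91=0.09, near=0.85; AND[a·b] → w = 0.0765
R3: near=0.85, moderate=0.83; AND[a·b] → w = 0.7055
Rules with consequent 'strong': {R1, R2} → strengths 0.9925, 0.0765
Aggregate via t-conorm [a + b − a·b]: 0.9931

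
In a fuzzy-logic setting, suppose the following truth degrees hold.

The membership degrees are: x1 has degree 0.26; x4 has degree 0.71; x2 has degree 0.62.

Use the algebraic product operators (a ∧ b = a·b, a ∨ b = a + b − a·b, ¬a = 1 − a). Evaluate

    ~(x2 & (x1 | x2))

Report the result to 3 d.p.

x1 | x2 = a + b − a·b on (0.2600, 0.6200) = 0.7188
x2 & (x1 | x2) = a·b on (0.6200, 0.7188) = 0.4457
~(x2 & (x1 | x2)) = 1 − 0.4457 = 0.5543

0.554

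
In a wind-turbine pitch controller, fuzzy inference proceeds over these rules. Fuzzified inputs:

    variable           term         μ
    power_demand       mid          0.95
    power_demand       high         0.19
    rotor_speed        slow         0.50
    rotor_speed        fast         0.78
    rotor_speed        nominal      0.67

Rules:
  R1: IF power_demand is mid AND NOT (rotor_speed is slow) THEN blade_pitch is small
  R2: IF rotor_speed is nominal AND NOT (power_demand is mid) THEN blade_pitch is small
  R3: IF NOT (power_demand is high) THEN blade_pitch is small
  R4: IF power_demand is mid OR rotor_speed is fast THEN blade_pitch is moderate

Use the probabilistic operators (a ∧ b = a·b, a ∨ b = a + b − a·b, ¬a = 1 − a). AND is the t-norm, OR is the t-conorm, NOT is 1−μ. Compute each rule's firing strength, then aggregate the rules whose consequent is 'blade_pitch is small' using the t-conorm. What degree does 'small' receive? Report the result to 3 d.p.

0.904

R1: mid=0.95, ¬slow=1−0.50=0.50; AND[a·b] → w = 0.4750
R2: nominal=0.67, ¬mid=1−0.95=0.05; AND[a·b] → w = 0.0335
R3: ¬high=1−0.19=0.81 → w = 0.8100
R4: mid=0.95, fast=0.78; OR[a + b − a·b] → w = 0.9890
Rules with consequent 'small': {R1, R2, R3} → strengths 0.4750, 0.0335, 0.8100
Aggregate via t-conorm [a + b − a·b]: 0.9036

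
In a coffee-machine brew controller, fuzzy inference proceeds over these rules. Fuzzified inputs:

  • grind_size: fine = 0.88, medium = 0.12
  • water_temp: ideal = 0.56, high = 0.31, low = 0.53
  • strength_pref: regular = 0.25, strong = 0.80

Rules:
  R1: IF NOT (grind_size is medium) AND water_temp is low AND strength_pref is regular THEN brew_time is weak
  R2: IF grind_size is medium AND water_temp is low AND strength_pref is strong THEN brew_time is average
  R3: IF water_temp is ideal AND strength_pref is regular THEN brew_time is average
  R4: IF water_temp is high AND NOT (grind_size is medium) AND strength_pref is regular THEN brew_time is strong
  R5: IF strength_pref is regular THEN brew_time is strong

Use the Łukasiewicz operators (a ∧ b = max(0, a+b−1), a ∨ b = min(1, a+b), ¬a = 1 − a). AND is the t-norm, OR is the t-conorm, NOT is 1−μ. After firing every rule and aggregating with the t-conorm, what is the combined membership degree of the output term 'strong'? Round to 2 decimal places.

R1: ¬medium=1−0.12=0.88, low=0.53, regular=0.25; AND[max(0, a+b−1)] → w = 0.00
R2: medium=0.12, low=0.53, strong=0.80; AND[max(0, a+b−1)] → w = 0.00
R3: ideal=0.56, regular=0.25; AND[max(0, a+b−1)] → w = 0.00
R4: high=0.31, ¬medium=1−0.12=0.88, regular=0.25; AND[max(0, a+b−1)] → w = 0.00
R5: regular=0.25 → w = 0.25
Rules with consequent 'strong': {R4, R5} → strengths 0.00, 0.25
Aggregate via t-conorm [min(1, a+b)]: 0.25

0.25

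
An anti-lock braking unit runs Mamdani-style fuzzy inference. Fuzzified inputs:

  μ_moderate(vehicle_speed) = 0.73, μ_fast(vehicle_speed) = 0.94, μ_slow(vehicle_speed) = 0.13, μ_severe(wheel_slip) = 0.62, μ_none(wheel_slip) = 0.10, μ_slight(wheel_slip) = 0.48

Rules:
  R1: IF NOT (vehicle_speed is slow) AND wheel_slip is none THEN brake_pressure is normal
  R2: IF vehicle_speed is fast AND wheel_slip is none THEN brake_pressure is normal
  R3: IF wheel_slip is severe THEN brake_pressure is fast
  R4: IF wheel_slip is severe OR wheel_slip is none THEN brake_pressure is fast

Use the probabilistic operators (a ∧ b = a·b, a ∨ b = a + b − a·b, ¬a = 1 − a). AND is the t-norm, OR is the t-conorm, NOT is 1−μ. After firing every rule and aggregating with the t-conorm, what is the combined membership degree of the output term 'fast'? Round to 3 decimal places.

R1: ¬slow=1−0.13=0.87, none=0.10; AND[a·b] → w = 0.0870
R2: fast=0.94, none=0.10; AND[a·b] → w = 0.0940
R3: severe=0.62 → w = 0.6200
R4: severe=0.62, none=0.10; OR[a + b − a·b] → w = 0.6580
Rules with consequent 'fast': {R3, R4} → strengths 0.6200, 0.6580
Aggregate via t-conorm [a + b − a·b]: 0.8700

0.870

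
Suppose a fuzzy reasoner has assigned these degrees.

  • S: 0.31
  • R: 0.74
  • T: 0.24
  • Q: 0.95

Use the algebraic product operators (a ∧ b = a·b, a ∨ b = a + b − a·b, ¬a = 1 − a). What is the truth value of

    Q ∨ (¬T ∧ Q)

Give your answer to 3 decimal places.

¬T = 1 − 0.2400 = 0.7600
¬T ∧ Q = a·b on (0.7600, 0.9500) = 0.7220
Q ∨ (¬T ∧ Q) = a + b − a·b on (0.9500, 0.7220) = 0.9861

0.986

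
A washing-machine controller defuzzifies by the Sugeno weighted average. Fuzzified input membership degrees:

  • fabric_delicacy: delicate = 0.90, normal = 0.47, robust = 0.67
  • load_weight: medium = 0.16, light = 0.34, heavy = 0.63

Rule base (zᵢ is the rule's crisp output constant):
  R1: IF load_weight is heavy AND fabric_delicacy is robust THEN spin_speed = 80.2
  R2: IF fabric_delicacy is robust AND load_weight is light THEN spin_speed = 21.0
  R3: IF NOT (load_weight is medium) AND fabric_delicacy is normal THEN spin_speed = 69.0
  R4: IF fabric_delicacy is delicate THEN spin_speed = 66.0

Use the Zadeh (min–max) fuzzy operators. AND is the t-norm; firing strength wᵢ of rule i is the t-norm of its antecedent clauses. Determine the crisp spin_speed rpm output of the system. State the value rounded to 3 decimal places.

63.887

R1 (z=80.2): heavy=0.63, robust=0.67; AND[min(a, b)] → w = 0.63
R2 (z=21.0): robust=0.67, light=0.34; AND[min(a, b)] → w = 0.34
R3 (z=69.0): ¬medium=1−0.16=0.84, normal=0.47; AND[min(a, b)] → w = 0.47
R4 (z=66.0): delicate=0.90 → w = 0.90
Weighted average = (0.63·80.2 + 0.34·21.0 + 0.47·69.0 + 0.90·66.0) / (0.63 + 0.34 + 0.47 + 0.90)
  = 149.4960 / 2.3400 = 63.887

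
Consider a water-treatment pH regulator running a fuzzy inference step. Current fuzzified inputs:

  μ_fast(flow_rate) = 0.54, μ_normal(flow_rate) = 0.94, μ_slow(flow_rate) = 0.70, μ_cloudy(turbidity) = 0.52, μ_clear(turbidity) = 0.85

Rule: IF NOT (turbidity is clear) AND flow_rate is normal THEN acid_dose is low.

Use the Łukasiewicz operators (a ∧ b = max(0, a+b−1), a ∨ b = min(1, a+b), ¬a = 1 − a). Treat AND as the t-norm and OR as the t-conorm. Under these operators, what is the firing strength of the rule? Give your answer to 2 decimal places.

0.09

firing strength: ¬clear=1−0.85=0.15, normal=0.94; AND[max(0, a+b−1)] → w = 0.09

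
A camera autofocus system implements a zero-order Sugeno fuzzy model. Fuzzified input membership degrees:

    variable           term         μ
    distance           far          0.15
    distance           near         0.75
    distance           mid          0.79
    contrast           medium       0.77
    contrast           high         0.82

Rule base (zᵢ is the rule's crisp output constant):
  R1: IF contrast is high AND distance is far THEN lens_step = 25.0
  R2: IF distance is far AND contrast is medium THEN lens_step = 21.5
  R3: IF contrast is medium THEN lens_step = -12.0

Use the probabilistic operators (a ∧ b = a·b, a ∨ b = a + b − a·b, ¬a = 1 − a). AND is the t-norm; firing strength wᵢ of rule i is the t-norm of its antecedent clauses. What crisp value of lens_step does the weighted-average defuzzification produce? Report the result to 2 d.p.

-3.65

R1 (z=25.0): high=0.82, far=0.15; AND[a·b] → w = 0.1230
R2 (z=21.5): far=0.15, medium=0.77; AND[a·b] → w = 0.1155
R3 (z=-12.0): medium=0.77 → w = 0.7700
Weighted average = (0.1230·25.0 + 0.1155·21.5 + 0.7700·-12.0) / (0.1230 + 0.1155 + 0.7700)
  = -3.6818 / 1.0085 = -3.65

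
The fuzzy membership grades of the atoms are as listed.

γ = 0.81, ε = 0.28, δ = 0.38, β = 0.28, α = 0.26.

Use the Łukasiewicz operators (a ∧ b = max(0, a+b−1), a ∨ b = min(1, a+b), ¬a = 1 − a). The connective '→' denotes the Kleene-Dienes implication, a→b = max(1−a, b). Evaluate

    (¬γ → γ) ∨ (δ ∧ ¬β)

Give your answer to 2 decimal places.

0.91

¬γ = 1 − 0.81 = 0.19
¬γ → γ  [Kleene-Dienes: max(1−a, b)] with a=0.19, b=0.81 → 0.81
¬β = 1 − 0.28 = 0.72
δ ∧ ¬β = max(0, a+b−1) on (0.38, 0.72) = 0.10
(¬γ → γ) ∨ (δ ∧ ¬β) = min(1, a+b) on (0.81, 0.10) = 0.91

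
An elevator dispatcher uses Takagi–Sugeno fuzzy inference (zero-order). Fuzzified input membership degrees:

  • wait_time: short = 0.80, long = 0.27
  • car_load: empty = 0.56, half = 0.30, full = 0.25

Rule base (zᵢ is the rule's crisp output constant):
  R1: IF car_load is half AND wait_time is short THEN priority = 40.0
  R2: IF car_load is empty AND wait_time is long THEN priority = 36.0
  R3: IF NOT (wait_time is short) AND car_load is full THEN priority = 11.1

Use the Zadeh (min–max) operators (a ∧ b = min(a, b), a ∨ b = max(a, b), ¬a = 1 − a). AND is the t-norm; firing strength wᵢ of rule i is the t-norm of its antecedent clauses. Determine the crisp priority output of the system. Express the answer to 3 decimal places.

31.091

R1 (z=40.0): half=0.30, short=0.80; AND[min(a, b)] → w = 0.30
R2 (z=36.0): empty=0.56, long=0.27; AND[min(a, b)] → w = 0.27
R3 (z=11.1): ¬short=1−0.80=0.20, full=0.25; AND[min(a, b)] → w = 0.20
Weighted average = (0.30·40.0 + 0.27·36.0 + 0.20·11.1) / (0.30 + 0.27 + 0.20)
  = 23.9400 / 0.7700 = 31.091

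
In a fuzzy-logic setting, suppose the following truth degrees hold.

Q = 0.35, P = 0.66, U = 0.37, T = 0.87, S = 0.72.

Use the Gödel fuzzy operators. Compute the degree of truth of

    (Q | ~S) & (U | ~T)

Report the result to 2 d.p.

0.35

~S = 1 − 0.72 = 0.28
Q | ~S = max(a, b) on (0.35, 0.28) = 0.35
~T = 1 − 0.87 = 0.13
U | ~T = max(a, b) on (0.37, 0.13) = 0.37
(Q | ~S) & (U | ~T) = min(a, b) on (0.35, 0.37) = 0.35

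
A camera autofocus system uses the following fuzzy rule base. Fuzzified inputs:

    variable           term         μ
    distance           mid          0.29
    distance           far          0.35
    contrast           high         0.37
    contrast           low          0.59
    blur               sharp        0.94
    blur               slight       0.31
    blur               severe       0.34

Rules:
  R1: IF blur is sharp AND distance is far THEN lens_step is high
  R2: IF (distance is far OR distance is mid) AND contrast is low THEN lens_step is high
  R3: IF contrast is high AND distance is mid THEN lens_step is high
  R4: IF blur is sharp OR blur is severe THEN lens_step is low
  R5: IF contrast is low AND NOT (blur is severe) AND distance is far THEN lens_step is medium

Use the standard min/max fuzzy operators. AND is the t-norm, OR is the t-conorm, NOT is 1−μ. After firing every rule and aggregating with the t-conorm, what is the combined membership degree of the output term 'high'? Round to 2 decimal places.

0.35

R1: sharp=0.94, far=0.35; AND[min(a, b)] → w = 0.35
R2: (far=0.35 OR mid=0.29) = 0.35; AND[min(a, b)] with low=0.59 → w = 0.35
R3: high=0.37, mid=0.29; AND[min(a, b)] → w = 0.29
R4: sharp=0.94, severe=0.34; OR[max(a, b)] → w = 0.94
R5: low=0.59, ¬severe=1−0.34=0.66, far=0.35; AND[min(a, b)] → w = 0.35
Rules with consequent 'high': {R1, R2, R3} → strengths 0.35, 0.35, 0.29
Aggregate via t-conorm [max(a, b)]: 0.35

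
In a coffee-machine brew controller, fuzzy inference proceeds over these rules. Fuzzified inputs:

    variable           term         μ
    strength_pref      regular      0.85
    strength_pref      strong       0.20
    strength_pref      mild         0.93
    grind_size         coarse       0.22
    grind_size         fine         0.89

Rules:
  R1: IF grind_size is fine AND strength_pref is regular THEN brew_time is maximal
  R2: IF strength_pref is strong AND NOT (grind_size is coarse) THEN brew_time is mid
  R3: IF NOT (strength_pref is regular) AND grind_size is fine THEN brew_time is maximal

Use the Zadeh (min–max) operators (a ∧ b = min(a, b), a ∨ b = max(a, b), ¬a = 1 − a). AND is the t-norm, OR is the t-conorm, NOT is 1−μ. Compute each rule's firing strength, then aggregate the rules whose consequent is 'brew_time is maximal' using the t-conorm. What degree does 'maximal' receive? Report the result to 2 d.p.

R1: fine=0.89, regular=0.85; AND[min(a, b)] → w = 0.85
R2: strong=0.20, ¬coarse=1−0.22=0.78; AND[min(a, b)] → w = 0.20
R3: ¬regular=1−0.85=0.15, fine=0.89; AND[min(a, b)] → w = 0.15
Rules with consequent 'maximal': {R1, R3} → strengths 0.85, 0.15
Aggregate via t-conorm [max(a, b)]: 0.85

0.85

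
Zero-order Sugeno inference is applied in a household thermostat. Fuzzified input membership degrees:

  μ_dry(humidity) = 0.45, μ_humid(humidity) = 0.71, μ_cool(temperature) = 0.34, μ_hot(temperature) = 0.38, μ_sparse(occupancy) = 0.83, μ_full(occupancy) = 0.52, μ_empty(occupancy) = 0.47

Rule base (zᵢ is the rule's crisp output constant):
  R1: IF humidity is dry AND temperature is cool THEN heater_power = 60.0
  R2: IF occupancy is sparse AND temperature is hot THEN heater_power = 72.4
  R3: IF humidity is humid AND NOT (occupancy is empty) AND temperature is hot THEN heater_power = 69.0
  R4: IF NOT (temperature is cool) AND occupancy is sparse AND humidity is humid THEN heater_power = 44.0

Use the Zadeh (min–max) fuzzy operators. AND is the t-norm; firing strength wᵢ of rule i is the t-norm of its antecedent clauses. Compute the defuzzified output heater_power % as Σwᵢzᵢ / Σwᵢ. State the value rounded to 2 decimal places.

58.62

R1 (z=60.0): dry=0.45, cool=0.34; AND[min(a, b)] → w = 0.34
R2 (z=72.4): sparse=0.83, hot=0.38; AND[min(a, b)] → w = 0.38
R3 (z=69.0): humid=0.71, ¬empty=1−0.47=0.53, hot=0.38; AND[min(a, b)] → w = 0.38
R4 (z=44.0): ¬cool=1−0.34=0.66, sparse=0.83, humid=0.71; AND[min(a, b)] → w = 0.66
Weighted average = (0.34·60.0 + 0.38·72.4 + 0.38·69.0 + 0.66·44.0) / (0.34 + 0.38 + 0.38 + 0.66)
  = 103.1720 / 1.7600 = 58.62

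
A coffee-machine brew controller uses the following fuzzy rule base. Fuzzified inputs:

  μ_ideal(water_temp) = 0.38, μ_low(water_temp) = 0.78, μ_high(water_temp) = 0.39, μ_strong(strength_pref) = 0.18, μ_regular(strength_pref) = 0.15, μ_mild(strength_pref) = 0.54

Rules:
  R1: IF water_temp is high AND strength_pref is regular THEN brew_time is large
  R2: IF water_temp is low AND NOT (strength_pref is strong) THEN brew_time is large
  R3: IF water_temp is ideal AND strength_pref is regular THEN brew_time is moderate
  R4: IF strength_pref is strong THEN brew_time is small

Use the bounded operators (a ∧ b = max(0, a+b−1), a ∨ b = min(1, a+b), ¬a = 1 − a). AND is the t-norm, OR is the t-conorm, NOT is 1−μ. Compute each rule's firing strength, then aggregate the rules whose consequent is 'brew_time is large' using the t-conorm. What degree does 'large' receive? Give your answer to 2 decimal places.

R1: high=0.39, regular=0.15; AND[max(0, a+b−1)] → w = 0.00
R2: low=0.78, ¬strong=1−0.18=0.82; AND[max(0, a+b−1)] → w = 0.60
R3: ideal=0.38, regular=0.15; AND[max(0, a+b−1)] → w = 0.00
R4: strong=0.18 → w = 0.18
Rules with consequent 'large': {R1, R2} → strengths 0.00, 0.60
Aggregate via t-conorm [min(1, a+b)]: 0.60

0.60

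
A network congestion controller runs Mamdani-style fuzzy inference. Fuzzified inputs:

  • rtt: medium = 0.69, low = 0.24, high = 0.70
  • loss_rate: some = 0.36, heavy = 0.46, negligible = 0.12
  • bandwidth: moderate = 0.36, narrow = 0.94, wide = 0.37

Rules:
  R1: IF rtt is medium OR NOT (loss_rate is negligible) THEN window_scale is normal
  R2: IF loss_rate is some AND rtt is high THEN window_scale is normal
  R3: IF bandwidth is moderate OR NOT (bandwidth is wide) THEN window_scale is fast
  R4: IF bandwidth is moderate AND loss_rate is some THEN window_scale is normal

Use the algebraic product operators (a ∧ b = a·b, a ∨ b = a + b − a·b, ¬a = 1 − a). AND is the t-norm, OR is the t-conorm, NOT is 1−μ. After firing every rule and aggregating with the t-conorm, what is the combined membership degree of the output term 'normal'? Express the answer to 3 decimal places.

0.976

R1: medium=0.69, ¬negligible=1−0.12=0.88; OR[a + b − a·b] → w = 0.9628
R2: some=0.36, high=0.70; AND[a·b] → w = 0.2520
R3: moderate=0.36, ¬wide=1−0.37=0.63; OR[a + b − a·b] → w = 0.7632
R4: moderate=0.36, some=0.36; AND[a·b] → w = 0.1296
Rules with consequent 'normal': {R1, R2, R4} → strengths 0.9628, 0.2520, 0.1296
Aggregate via t-conorm [a + b − a·b]: 0.9758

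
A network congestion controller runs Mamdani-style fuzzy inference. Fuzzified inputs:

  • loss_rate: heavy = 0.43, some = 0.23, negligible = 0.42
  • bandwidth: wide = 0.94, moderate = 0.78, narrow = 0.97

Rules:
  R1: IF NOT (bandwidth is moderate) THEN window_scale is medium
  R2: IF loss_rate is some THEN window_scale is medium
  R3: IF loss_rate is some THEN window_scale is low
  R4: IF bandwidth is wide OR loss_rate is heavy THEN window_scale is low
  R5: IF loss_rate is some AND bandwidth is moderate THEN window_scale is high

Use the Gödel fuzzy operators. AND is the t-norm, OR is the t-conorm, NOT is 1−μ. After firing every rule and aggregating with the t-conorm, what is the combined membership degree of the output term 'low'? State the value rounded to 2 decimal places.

R1: ¬moderate=1−0.78=0.22 → w = 0.22
R2: some=0.23 → w = 0.23
R3: some=0.23 → w = 0.23
R4: wide=0.94, heavy=0.43; OR[max(a, b)] → w = 0.94
R5: some=0.23, moderate=0.78; AND[min(a, b)] → w = 0.23
Rules with consequent 'low': {R3, R4} → strengths 0.23, 0.94
Aggregate via t-conorm [max(a, b)]: 0.94

0.94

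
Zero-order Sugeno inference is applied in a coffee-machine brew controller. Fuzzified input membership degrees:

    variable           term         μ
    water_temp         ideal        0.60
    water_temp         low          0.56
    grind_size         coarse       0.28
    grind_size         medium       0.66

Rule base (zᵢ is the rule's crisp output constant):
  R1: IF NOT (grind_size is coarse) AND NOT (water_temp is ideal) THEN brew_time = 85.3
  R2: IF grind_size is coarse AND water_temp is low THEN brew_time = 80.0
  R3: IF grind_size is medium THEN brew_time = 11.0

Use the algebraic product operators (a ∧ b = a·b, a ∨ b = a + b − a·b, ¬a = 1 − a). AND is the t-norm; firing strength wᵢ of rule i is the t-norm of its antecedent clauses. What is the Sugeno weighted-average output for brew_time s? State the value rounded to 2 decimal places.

40.16

R1 (z=85.3): ¬coarse=1−0.28=0.72, ¬ideal=1−0.60=0.40; AND[a·b] → w = 0.2880
R2 (z=80.0): coarse=0.28, low=0.56; AND[a·b] → w = 0.1568
R3 (z=11.0): medium=0.66 → w = 0.6600
Weighted average = (0.2880·85.3 + 0.1568·80.0 + 0.6600·11.0) / (0.2880 + 0.1568 + 0.6600)
  = 44.3704 / 1.1048 = 40.16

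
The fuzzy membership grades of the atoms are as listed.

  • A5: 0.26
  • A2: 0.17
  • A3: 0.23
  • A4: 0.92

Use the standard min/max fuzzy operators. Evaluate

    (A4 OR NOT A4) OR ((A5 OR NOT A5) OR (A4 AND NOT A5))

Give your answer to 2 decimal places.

NOT A4 = 1 − 0.92 = 0.08
A4 OR NOT A4 = max(a, b) on (0.92, 0.08) = 0.92
NOT A5 = 1 − 0.26 = 0.74
A5 OR NOT A5 = max(a, b) on (0.26, 0.74) = 0.74
NOT A5 = 1 − 0.26 = 0.74
A4 AND NOT A5 = min(a, b) on (0.92, 0.74) = 0.74
(A5 OR NOT A5) OR (A4 AND NOT A5) = max(a, b) on (0.74, 0.74) = 0.74
(A4 OR NOT A4) OR ((A5 OR NOT A5) OR (A4 AND NOT A5)) = max(a, b) on (0.92, 0.74) = 0.92

0.92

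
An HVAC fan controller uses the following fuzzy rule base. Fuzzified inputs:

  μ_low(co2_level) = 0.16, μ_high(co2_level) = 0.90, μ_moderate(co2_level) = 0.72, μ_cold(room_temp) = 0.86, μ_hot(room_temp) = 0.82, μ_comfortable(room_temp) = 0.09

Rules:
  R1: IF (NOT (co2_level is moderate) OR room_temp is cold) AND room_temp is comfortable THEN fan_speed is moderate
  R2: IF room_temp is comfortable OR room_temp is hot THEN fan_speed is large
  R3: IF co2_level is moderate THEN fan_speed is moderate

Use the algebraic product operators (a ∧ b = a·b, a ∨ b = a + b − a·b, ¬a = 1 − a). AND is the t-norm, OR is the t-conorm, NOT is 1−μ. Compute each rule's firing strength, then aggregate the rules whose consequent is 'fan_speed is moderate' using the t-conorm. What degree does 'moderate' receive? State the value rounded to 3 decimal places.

0.743

R1: (¬moderate=1−0.72=0.28 OR cold=0.86) = 0.8992; AND[a·b] with comfortable=0.09 → w = 0.0809
R2: comfortable=0.09, hot=0.82; OR[a + b − a·b] → w = 0.8362
R3: moderate=0.72 → w = 0.7200
Rules with consequent 'moderate': {R1, R3} → strengths 0.0809, 0.7200
Aggregate via t-conorm [a + b − a·b]: 0.7427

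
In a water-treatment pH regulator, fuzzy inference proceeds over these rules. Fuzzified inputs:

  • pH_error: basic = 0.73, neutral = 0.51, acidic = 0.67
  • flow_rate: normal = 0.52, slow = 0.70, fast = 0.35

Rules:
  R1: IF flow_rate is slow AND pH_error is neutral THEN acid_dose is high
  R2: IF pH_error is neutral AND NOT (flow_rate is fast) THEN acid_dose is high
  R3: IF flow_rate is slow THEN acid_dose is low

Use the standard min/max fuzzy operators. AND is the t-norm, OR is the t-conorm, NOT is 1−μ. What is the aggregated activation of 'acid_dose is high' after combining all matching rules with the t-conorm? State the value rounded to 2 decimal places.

0.51

R1: slow=0.70, neutral=0.51; AND[min(a, b)] → w = 0.51
R2: neutral=0.51, ¬fast=1−0.35=0.65; AND[min(a, b)] → w = 0.51
R3: slow=0.70 → w = 0.70
Rules with consequent 'high': {R1, R2} → strengths 0.51, 0.51
Aggregate via t-conorm [max(a, b)]: 0.51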